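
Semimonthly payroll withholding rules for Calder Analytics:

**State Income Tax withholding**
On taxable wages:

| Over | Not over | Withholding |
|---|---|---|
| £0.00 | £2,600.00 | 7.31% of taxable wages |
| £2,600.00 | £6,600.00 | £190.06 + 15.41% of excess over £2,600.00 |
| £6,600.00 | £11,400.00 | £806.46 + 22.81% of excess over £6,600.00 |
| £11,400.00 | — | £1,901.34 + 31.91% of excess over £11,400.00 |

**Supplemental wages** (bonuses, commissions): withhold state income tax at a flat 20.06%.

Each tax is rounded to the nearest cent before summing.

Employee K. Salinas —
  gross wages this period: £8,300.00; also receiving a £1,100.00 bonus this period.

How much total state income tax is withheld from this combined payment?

£1,414.89

State Income Tax: taxable = £8,300.00
  £806.46 + 22.81% × (£8,300.00 − £6,600.00) = £806.46 + 22.81% × £1,700.00 = £1,194.23
Supplemental (20.06% flat on bonus): 20.06% × £1,100.00 = £220.66
Total state income tax: £1,194.23 + £220.66 = £1,414.89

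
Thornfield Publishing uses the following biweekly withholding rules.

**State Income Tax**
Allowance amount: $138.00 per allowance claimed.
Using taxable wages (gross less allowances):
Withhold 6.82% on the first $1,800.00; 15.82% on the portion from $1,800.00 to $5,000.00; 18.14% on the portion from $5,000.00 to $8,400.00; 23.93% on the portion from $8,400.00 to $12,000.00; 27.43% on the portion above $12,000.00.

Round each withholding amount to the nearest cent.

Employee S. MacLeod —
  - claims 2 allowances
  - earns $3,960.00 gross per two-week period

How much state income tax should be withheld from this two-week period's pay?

$420.81

State Income Tax: taxable = $3,960.00 − 2×$138.00 = $3,684.00
  $122.76 + 15.82% × ($3,684.00 − $1,800.00) = $122.76 + 15.82% × $1,884.00 = $420.81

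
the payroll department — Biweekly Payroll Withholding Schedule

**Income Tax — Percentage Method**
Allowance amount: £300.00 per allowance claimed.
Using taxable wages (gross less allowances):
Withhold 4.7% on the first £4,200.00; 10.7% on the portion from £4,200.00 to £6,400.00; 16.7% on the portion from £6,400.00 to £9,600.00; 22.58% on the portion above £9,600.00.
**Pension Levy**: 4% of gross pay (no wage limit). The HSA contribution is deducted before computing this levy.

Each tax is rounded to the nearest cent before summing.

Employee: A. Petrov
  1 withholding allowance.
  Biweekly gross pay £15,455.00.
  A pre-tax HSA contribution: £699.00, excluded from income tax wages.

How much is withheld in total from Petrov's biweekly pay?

£2,653.92

Income Tax: taxable = £15,455.00 − £699.00 − 1×£300.00 = £14,456.00
  £967.20 + 22.58% × (£14,456.00 − £9,600.00) = £967.20 + 22.58% × £4,856.00 = £2,063.68
Pension Levy: 4% × £14,756.00 = £590.24
Total: £2,063.68 + £590.24 = £2,653.92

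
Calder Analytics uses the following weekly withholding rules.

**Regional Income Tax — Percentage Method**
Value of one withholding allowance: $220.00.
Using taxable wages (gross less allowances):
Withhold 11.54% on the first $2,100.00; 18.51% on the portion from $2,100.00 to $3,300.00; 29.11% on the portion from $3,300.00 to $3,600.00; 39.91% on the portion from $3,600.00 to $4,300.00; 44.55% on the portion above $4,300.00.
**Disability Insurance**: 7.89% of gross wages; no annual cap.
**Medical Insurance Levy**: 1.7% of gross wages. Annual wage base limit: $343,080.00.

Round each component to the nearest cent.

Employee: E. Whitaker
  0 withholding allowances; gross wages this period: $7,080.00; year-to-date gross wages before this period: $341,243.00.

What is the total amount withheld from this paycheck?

Regional Income Tax: taxable = $7,080.00
  $831.16 + 44.55% × ($7,080.00 − $4,300.00) = $831.16 + 44.55% × $2,780.00 = $2,069.65
Disability Insurance: 7.89% × $7,080.00 = $558.61
Medical Insurance Levy: cap $343,080.00 − YTD $341,243.00 = $1,837.00 subject; 1.7% × $1,837.00 = $31.23
Total: $2,069.65 + $558.61 + $31.23 = $2,659.49

$2,659.49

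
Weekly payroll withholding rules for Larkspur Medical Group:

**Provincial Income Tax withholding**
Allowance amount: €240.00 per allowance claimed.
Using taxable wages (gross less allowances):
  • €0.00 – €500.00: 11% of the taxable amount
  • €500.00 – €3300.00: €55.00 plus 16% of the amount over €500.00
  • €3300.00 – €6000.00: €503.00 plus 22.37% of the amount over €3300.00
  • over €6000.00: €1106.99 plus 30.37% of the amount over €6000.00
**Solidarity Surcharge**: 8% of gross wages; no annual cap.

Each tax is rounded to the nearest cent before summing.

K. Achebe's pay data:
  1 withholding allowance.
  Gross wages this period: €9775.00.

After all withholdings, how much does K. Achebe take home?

€6812.43

Provincial Income Tax: taxable = €9775.00 − 1×€240.00 = €9535.00
  €1106.99 + 30.37% × (€9535.00 − €6000.00) = €1106.99 + 30.37% × €3535.00 = €2180.57
Solidarity Surcharge: 8% × €9775.00 = €782.00
Total withheld: €2180.57 + €782.00 = €2962.57
Net pay: €9775.00 − €2962.57 = €6812.43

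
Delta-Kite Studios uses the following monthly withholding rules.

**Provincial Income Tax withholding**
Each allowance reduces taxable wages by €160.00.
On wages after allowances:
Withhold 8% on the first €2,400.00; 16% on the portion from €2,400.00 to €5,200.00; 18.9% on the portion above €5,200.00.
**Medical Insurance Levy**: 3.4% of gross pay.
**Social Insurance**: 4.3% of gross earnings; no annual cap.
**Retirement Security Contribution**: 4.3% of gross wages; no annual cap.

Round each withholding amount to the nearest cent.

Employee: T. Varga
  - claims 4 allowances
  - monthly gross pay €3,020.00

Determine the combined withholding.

Provincial Income Tax: taxable = €3,020.00 − 4×€160.00 = €2,380.00
  8% × €2,380.00 = €190.40
Medical Insurance Levy: 3.4% × €3,020.00 = €102.68
Social Insurance: 4.3% × €3,020.00 = €129.86
Retirement Security Contribution: 4.3% × €3,020.00 = €129.86
Total: €190.40 + €102.68 + €129.86 + €129.86 = €552.80

€552.80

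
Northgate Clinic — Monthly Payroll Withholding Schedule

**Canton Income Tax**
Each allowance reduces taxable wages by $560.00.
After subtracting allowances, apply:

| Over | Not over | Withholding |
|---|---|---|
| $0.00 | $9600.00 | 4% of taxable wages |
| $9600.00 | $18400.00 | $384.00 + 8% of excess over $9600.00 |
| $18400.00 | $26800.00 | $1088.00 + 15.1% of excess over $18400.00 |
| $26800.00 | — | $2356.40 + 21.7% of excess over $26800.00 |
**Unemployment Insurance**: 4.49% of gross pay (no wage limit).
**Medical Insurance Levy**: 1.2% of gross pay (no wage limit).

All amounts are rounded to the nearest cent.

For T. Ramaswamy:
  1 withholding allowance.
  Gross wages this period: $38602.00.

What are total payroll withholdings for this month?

$6992.36

Canton Income Tax: taxable = $38602.00 − 1×$560.00 = $38042.00
  $2356.40 + 21.7% × ($38042.00 − $26800.00) = $2356.40 + 21.7% × $11242.00 = $4795.91
Unemployment Insurance: 4.49% × $38602.00 = $1733.23
Medical Insurance Levy: 1.2% × $38602.00 = $463.22
Total: $4795.91 + $1733.23 + $463.22 = $6992.36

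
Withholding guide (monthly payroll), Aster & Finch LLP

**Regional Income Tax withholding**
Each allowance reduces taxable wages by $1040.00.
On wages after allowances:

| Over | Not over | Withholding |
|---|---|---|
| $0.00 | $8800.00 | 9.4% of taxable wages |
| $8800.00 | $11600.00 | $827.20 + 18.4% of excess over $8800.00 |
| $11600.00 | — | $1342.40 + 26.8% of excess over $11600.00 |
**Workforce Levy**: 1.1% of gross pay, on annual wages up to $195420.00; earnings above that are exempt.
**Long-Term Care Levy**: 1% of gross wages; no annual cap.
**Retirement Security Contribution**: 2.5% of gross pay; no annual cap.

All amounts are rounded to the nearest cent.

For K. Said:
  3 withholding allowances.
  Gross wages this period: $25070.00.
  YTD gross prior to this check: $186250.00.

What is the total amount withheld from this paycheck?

Regional Income Tax: taxable = $25070.00 − 3×$1040.00 = $21950.00
  $1342.40 + 26.8% × ($21950.00 − $11600.00) = $1342.40 + 26.8% × $10350.00 = $4116.20
Workforce Levy: cap $195420.00 − YTD $186250.00 = $9170.00 subject; 1.1% × $9170.00 = $100.87
Long-Term Care Levy: 1% × $25070.00 = $250.70
Retirement Security Contribution: 2.5% × $25070.00 = $626.75
Total: $4116.20 + $100.87 + $250.70 + $626.75 = $5094.52

$5094.52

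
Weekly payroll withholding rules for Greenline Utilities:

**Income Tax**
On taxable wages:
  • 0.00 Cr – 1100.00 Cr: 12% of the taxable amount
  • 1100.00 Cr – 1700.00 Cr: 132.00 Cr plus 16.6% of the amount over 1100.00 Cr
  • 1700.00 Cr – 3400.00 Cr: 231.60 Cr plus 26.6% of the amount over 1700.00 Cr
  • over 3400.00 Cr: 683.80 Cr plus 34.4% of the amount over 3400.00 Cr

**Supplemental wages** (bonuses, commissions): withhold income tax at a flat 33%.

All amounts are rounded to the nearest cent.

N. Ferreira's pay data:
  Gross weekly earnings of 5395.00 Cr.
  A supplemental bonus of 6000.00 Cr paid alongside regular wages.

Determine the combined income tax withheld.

3350.08 Cr

Income Tax: taxable = 5395.00 Cr
  683.80 Cr + 34.4% × (5395.00 Cr − 3400.00 Cr) = 683.80 Cr + 34.4% × 1995.00 Cr = 1370.08 Cr
Supplemental (33% flat on bonus): 33% × 6000.00 Cr = 1980.00 Cr
Total income tax: 1370.08 Cr + 1980.00 Cr = 3350.08 Cr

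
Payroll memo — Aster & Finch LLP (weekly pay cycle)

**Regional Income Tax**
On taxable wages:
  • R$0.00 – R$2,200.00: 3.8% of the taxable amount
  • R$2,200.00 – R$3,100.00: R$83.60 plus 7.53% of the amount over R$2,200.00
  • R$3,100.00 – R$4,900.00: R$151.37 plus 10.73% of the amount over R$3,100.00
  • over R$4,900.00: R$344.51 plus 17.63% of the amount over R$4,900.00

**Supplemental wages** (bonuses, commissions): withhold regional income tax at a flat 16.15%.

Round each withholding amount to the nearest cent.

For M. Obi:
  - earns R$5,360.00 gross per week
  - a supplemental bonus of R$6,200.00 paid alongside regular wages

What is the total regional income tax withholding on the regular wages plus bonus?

Regional Income Tax: taxable = R$5,360.00
  R$344.51 + 17.63% × (R$5,360.00 − R$4,900.00) = R$344.51 + 17.63% × R$460.00 = R$425.61
Supplemental (16.15% flat on bonus): 16.15% × R$6,200.00 = R$1,001.30
Total regional income tax: R$425.61 + R$1,001.30 = R$1,426.91

R$1,426.91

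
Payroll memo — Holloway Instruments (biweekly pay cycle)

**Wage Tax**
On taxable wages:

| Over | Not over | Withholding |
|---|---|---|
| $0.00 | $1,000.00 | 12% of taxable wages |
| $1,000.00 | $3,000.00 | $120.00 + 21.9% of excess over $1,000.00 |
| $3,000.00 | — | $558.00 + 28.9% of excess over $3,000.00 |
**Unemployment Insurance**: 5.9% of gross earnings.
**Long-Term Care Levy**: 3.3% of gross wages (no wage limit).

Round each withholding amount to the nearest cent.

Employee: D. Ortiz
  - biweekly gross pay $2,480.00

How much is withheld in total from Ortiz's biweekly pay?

Wage Tax: taxable = $2,480.00
  $120.00 + 21.9% × ($2,480.00 − $1,000.00) = $120.00 + 21.9% × $1,480.00 = $444.12
Unemployment Insurance: 5.9% × $2,480.00 = $146.32
Long-Term Care Levy: 3.3% × $2,480.00 = $81.84
Total: $444.12 + $146.32 + $81.84 = $672.28

$672.28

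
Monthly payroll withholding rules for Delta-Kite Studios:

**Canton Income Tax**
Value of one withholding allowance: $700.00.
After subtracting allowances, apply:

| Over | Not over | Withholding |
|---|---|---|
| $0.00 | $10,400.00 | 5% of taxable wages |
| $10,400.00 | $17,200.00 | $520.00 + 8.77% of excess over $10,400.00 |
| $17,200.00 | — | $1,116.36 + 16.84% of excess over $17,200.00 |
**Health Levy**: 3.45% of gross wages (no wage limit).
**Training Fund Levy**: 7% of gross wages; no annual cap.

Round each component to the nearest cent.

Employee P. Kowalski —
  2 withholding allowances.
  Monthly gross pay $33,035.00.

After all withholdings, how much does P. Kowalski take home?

$26,035.63

Canton Income Tax: taxable = $33,035.00 − 2×$700.00 = $31,635.00
  $1,116.36 + 16.84% × ($31,635.00 − $17,200.00) = $1,116.36 + 16.84% × $14,435.00 = $3,547.21
Health Levy: 3.45% × $33,035.00 = $1,139.71
Training Fund Levy: 7% × $33,035.00 = $2,312.45
Total withheld: $3,547.21 + $1,139.71 + $2,312.45 = $6,999.37
Net pay: $33,035.00 − $6,999.37 = $26,035.63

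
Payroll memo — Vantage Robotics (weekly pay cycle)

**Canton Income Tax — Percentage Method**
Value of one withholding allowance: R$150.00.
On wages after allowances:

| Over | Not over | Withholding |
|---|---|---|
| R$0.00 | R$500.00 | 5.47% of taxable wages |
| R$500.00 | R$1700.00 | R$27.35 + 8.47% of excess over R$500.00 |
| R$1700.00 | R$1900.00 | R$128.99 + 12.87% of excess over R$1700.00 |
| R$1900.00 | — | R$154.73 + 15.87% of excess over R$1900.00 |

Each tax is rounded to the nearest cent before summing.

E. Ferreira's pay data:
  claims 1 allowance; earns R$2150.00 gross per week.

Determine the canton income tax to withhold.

R$170.60

Canton Income Tax: taxable = R$2150.00 − 1×R$150.00 = R$2000.00
  R$154.73 + 15.87% × (R$2000.00 − R$1900.00) = R$154.73 + 15.87% × R$100.00 = R$170.60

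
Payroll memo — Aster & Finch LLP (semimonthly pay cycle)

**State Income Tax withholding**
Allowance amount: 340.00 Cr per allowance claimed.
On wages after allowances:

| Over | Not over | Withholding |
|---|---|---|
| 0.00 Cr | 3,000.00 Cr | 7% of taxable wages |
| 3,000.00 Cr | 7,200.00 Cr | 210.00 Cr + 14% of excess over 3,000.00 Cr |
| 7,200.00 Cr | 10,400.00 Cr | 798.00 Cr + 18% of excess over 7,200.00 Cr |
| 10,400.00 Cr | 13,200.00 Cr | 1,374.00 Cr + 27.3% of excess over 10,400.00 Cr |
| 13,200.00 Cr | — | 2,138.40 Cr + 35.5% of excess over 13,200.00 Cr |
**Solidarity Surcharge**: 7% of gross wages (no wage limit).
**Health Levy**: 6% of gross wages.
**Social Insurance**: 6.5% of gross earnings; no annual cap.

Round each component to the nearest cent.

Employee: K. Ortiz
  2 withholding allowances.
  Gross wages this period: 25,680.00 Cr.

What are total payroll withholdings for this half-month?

11,335.00 Cr

State Income Tax: taxable = 25,680.00 Cr − 2×340.00 Cr = 25,000.00 Cr
  2,138.40 Cr + 35.5% × (25,000.00 Cr − 13,200.00 Cr) = 2,138.40 Cr + 35.5% × 11,800.00 Cr = 6,327.40 Cr
Solidarity Surcharge: 7% × 25,680.00 Cr = 1,797.60 Cr
Health Levy: 6% × 25,680.00 Cr = 1,540.80 Cr
Social Insurance: 6.5% × 25,680.00 Cr = 1,669.20 Cr
Total: 6,327.40 Cr + 1,797.60 Cr + 1,540.80 Cr + 1,669.20 Cr = 11,335.00 Cr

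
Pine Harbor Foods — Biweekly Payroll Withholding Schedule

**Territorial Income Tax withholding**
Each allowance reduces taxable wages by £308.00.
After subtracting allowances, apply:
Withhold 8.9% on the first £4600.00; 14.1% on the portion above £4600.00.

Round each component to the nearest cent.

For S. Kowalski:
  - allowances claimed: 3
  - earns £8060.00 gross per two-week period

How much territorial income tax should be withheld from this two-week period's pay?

£766.98

Territorial Income Tax: taxable = £8060.00 − 3×£308.00 = £7136.00
  £409.40 + 14.1% × (£7136.00 − £4600.00) = £409.40 + 14.1% × £2536.00 = £766.98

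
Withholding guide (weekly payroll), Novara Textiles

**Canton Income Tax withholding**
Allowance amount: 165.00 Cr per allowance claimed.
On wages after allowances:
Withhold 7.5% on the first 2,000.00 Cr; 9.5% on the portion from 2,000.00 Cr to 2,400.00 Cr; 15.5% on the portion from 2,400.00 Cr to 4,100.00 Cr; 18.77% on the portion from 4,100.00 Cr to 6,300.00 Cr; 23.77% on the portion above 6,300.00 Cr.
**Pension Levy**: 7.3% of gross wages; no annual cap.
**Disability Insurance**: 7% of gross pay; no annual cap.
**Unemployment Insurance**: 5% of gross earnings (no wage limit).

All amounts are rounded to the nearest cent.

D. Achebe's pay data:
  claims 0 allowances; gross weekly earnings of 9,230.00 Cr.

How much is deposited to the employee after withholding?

5,887.71 Cr

Canton Income Tax: taxable = 9,230.00 Cr
  864.44 Cr + 23.77% × (9,230.00 Cr − 6,300.00 Cr) = 864.44 Cr + 23.77% × 2,930.00 Cr = 1,560.90 Cr
Pension Levy: 7.3% × 9,230.00 Cr = 673.79 Cr
Disability Insurance: 7% × 9,230.00 Cr = 646.10 Cr
Unemployment Insurance: 5% × 9,230.00 Cr = 461.50 Cr
Total withheld: 1,560.90 Cr + 673.79 Cr + 646.10 Cr + 461.50 Cr = 3,342.29 Cr
Net pay: 9,230.00 Cr − 3,342.29 Cr = 5,887.71 Cr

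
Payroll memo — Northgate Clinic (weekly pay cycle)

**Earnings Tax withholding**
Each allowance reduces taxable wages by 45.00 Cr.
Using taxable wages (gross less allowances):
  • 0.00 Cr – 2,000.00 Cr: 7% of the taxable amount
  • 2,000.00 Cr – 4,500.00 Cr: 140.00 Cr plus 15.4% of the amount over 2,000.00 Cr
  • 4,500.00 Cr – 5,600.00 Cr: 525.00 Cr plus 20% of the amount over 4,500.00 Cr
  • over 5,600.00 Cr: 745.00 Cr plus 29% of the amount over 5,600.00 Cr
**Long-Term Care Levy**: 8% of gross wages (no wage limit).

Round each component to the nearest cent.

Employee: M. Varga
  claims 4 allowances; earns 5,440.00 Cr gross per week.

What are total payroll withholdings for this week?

1,112.20 Cr

Earnings Tax: taxable = 5,440.00 Cr − 4×45.00 Cr = 5,260.00 Cr
  525.00 Cr + 20% × (5,260.00 Cr − 4,500.00 Cr) = 525.00 Cr + 20% × 760.00 Cr = 677.00 Cr
Long-Term Care Levy: 8% × 5,440.00 Cr = 435.20 Cr
Total: 677.00 Cr + 435.20 Cr = 1,112.20 Cr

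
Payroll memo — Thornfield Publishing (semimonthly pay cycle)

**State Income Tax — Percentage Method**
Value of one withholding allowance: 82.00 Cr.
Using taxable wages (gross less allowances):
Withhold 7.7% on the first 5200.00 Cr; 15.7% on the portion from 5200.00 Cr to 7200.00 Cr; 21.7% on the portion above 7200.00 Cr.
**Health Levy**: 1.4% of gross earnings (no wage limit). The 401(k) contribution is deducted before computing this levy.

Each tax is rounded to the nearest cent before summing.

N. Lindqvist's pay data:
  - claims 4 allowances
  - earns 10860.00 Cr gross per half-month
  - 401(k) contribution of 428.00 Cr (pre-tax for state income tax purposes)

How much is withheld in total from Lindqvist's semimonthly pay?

1490.62 Cr

State Income Tax: taxable = 10860.00 Cr − 428.00 Cr − 4×82.00 Cr = 10104.00 Cr
  714.40 Cr + 21.7% × (10104.00 Cr − 7200.00 Cr) = 714.40 Cr + 21.7% × 2904.00 Cr = 1344.57 Cr
Health Levy: 1.4% × 10432.00 Cr = 146.05 Cr
Total: 1344.57 Cr + 146.05 Cr = 1490.62 Cr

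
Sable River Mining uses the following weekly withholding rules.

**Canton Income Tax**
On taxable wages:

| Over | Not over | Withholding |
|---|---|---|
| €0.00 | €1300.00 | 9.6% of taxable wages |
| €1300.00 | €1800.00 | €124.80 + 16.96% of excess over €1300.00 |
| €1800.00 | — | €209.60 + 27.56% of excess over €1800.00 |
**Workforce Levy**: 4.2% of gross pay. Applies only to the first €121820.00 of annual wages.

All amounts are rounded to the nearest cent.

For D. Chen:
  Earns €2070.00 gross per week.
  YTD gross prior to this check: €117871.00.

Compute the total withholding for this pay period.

Canton Income Tax: taxable = €2070.00
  €209.60 + 27.56% × (€2070.00 − €1800.00) = €209.60 + 27.56% × €270.00 = €284.01
Workforce Levy: 4.2% × €2070.00 = €86.94
Total: €284.01 + €86.94 = €370.95

€370.95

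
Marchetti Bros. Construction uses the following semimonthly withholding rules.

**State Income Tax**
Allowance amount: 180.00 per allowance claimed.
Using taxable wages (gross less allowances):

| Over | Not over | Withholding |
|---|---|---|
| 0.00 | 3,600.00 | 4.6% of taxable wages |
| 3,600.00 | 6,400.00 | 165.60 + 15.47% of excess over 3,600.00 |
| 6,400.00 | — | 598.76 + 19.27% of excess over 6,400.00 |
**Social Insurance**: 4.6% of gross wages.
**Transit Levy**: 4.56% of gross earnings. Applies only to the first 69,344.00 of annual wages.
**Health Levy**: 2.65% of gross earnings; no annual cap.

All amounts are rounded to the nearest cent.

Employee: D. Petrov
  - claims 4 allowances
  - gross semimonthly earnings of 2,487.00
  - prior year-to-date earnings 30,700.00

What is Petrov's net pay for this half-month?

2,112.00

State Income Tax: taxable = 2,487.00 − 4×180.00 = 1,767.00
  4.6% × 1,767.00 = 81.28
Social Insurance: 4.6% × 2,487.00 = 114.40
Transit Levy: 4.56% × 2,487.00 = 113.41
Health Levy: 2.65% × 2,487.00 = 65.91
Total withheld: 81.28 + 114.40 + 113.41 + 65.91 = 375.00
Net pay: 2,487.00 − 375.00 = 2,112.00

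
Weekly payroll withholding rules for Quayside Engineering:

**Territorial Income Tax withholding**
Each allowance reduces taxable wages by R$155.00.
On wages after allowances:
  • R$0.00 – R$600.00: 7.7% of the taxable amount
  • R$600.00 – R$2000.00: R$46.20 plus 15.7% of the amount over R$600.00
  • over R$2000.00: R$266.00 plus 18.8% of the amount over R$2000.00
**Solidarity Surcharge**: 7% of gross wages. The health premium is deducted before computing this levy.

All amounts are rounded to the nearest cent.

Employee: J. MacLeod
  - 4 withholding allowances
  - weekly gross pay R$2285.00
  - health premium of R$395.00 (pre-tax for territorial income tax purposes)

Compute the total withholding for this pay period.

R$283.69

Territorial Income Tax: taxable = R$2285.00 − R$395.00 − 4×R$155.00 = R$1270.00
  R$46.20 + 15.7% × (R$1270.00 − R$600.00) = R$46.20 + 15.7% × R$670.00 = R$151.39
Solidarity Surcharge: 7% × R$1890.00 = R$132.30
Total: R$151.39 + R$132.30 = R$283.69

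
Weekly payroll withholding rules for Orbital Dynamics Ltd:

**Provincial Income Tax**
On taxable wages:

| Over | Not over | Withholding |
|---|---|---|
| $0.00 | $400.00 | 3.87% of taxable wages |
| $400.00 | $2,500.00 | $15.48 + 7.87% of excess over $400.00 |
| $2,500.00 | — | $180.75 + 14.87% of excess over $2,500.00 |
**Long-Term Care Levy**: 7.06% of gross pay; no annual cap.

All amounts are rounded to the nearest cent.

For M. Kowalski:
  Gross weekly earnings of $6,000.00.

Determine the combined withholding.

Provincial Income Tax: taxable = $6,000.00
  $180.75 + 14.87% × ($6,000.00 − $2,500.00) = $180.75 + 14.87% × $3,500.00 = $701.20
Long-Term Care Levy: 7.06% × $6,000.00 = $423.60
Total: $701.20 + $423.60 = $1,124.80

$1,124.80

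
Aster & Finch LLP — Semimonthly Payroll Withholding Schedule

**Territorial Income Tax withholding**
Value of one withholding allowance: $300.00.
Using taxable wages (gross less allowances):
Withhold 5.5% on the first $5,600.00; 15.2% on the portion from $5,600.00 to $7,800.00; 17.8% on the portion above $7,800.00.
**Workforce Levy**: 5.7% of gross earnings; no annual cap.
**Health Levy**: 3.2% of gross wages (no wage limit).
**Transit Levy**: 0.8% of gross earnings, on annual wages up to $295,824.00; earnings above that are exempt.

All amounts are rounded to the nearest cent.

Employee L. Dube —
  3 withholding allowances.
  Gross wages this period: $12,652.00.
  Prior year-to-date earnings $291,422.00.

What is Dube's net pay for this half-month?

Territorial Income Tax: taxable = $12,652.00 − 3×$300.00 = $11,752.00
  $642.40 + 17.8% × ($11,752.00 − $7,800.00) = $642.40 + 17.8% × $3,952.00 = $1,345.86
Workforce Levy: 5.7% × $12,652.00 = $721.16
Health Levy: 3.2% × $12,652.00 = $404.86
Transit Levy: cap $295,824.00 − YTD $291,422.00 = $4,402.00 subject; 0.8% × $4,402.00 = $35.22
Total withheld: $1,345.86 + $721.16 + $404.86 + $35.22 = $2,507.10
Net pay: $12,652.00 − $2,507.10 = $10,144.90

$10,144.90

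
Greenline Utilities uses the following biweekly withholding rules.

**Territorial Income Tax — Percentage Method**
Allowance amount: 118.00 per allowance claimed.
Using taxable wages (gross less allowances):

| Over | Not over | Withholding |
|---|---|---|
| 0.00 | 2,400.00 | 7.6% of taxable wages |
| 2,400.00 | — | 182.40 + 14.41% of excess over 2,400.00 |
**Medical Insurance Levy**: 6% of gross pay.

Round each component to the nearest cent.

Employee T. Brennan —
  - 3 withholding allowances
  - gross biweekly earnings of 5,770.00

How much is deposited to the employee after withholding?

Territorial Income Tax: taxable = 5,770.00 − 3×118.00 = 5,416.00
  182.40 + 14.41% × (5,416.00 − 2,400.00) = 182.40 + 14.41% × 3,016.00 = 617.01
Medical Insurance Levy: 6% × 5,770.00 = 346.20
Total withheld: 617.01 + 346.20 = 963.21
Net pay: 5,770.00 − 963.21 = 4,806.79

4,806.79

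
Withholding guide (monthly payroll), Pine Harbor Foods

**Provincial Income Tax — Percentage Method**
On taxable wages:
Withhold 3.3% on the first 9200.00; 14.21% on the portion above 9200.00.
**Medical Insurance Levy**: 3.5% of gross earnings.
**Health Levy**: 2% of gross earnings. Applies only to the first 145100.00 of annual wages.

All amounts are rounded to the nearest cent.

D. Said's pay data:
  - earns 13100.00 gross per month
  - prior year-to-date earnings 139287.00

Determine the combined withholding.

Provincial Income Tax: taxable = 13100.00
  303.60 + 14.21% × (13100.00 − 9200.00) = 303.60 + 14.21% × 3900.00 = 857.79
Medical Insurance Levy: 3.5% × 13100.00 = 458.50
Health Levy: cap 145100.00 − YTD 139287.00 = 5813.00 subject; 2% × 5813.00 = 116.26
Total: 857.79 + 458.50 + 116.26 = 1432.55

1432.55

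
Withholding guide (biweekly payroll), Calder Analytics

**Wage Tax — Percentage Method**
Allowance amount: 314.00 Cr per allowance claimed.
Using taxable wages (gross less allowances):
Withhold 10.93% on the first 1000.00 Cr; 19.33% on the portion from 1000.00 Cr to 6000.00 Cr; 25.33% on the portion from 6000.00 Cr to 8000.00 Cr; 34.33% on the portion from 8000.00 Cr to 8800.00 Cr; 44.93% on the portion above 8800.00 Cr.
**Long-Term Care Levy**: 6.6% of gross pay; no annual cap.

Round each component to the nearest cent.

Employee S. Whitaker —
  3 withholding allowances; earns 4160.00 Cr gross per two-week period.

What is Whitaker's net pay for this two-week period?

3347.40 Cr

Wage Tax: taxable = 4160.00 Cr − 3×314.00 Cr = 3218.00 Cr
  109.30 Cr + 19.33% × (3218.00 Cr − 1000.00 Cr) = 109.30 Cr + 19.33% × 2218.00 Cr = 538.04 Cr
Long-Term Care Levy: 6.6% × 4160.00 Cr = 274.56 Cr
Total withheld: 538.04 Cr + 274.56 Cr = 812.60 Cr
Net pay: 4160.00 Cr − 812.60 Cr = 3347.40 Cr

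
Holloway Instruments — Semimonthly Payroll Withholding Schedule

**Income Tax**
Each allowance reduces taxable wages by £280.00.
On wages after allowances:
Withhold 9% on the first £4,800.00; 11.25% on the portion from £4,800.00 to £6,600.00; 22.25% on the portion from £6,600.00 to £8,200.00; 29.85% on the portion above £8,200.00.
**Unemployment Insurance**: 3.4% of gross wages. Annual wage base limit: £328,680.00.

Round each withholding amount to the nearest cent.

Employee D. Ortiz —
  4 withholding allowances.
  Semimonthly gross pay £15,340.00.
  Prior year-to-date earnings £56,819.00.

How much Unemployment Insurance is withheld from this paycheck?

£521.56

Unemployment Insurance: 3.4% × £15,340.00 = £521.56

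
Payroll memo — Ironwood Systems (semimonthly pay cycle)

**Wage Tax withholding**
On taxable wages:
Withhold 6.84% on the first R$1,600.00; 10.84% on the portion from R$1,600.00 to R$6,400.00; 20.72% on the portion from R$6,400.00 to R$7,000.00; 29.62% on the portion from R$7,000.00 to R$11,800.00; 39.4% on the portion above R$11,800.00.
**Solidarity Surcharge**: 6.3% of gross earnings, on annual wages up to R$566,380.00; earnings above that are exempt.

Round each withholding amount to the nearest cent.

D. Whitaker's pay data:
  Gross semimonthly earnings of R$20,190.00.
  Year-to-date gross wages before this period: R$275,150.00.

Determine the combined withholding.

Wage Tax: taxable = R$20,190.00
  R$2,175.84 + 39.4% × (R$20,190.00 − R$11,800.00) = R$2,175.84 + 39.4% × R$8,390.00 = R$5,481.50
Solidarity Surcharge: 6.3% × R$20,190.00 = R$1,271.97
Total: R$5,481.50 + R$1,271.97 = R$6,753.47

R$6,753.47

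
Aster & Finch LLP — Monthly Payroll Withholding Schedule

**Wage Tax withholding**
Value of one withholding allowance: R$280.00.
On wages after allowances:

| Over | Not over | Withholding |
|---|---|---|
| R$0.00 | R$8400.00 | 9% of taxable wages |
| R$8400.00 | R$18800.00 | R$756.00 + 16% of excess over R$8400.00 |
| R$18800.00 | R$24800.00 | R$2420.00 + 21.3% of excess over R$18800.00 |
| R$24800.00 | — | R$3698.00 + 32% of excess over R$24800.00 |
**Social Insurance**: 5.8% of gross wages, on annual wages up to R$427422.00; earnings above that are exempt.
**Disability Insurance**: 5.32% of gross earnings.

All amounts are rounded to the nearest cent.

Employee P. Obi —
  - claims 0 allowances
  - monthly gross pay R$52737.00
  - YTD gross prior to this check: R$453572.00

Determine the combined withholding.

R$15443.45

Wage Tax: taxable = R$52737.00
  R$3698.00 + 32% × (R$52737.00 − R$24800.00) = R$3698.00 + 32% × R$27937.00 = R$12637.84
Social Insurance: YTD R$453572.00 ≥ cap R$427422.00 → R$0.00
Disability Insurance: 5.32% × R$52737.00 = R$2805.61
Total: R$12637.84 + R$0.00 + R$2805.61 = R$15443.45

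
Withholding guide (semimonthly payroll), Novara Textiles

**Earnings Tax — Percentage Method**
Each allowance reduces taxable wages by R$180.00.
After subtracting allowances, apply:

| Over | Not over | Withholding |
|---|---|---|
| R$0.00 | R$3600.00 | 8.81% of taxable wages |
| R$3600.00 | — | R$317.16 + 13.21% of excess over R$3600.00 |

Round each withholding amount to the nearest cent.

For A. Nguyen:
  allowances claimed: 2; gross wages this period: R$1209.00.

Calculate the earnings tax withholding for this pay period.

Earnings Tax: taxable = R$1209.00 − 2×R$180.00 = R$849.00
  8.81% × R$849.00 = R$74.80

R$74.80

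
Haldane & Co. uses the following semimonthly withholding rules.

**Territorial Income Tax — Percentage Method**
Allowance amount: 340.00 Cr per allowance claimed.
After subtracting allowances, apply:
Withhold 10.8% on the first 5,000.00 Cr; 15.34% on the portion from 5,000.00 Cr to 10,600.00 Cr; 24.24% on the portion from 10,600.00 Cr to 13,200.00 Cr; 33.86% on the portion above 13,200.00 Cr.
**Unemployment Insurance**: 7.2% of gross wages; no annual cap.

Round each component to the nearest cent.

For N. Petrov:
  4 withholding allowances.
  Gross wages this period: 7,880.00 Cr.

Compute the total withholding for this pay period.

Territorial Income Tax: taxable = 7,880.00 Cr − 4×340.00 Cr = 6,520.00 Cr
  540.00 Cr + 15.34% × (6,520.00 Cr − 5,000.00 Cr) = 540.00 Cr + 15.34% × 1,520.00 Cr = 773.17 Cr
Unemployment Insurance: 7.2% × 7,880.00 Cr = 567.36 Cr
Total: 773.17 Cr + 567.36 Cr = 1,340.53 Cr

1,340.53 Cr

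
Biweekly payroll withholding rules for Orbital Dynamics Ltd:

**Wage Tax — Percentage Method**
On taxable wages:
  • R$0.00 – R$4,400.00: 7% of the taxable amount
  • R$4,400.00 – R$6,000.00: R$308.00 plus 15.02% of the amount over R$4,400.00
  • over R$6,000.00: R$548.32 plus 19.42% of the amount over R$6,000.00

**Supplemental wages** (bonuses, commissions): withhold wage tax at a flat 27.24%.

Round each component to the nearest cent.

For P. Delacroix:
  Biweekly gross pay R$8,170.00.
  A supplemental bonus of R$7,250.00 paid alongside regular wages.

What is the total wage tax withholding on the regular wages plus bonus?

R$2,944.63

Wage Tax: taxable = R$8,170.00
  R$548.32 + 19.42% × (R$8,170.00 − R$6,000.00) = R$548.32 + 19.42% × R$2,170.00 = R$969.73
Supplemental (27.24% flat on bonus): 27.24% × R$7,250.00 = R$1,974.90
Total wage tax: R$969.73 + R$1,974.90 = R$2,944.63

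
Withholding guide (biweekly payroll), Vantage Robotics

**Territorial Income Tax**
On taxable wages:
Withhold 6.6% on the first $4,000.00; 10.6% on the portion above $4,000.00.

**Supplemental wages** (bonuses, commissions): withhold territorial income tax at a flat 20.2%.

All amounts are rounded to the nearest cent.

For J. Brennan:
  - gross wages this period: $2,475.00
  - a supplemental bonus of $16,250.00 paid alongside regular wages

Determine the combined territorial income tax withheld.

$3,445.85

Territorial Income Tax: taxable = $2,475.00
  6.6% × $2,475.00 = $163.35
Supplemental (20.2% flat on bonus): 20.2% × $16,250.00 = $3,282.50
Total territorial income tax: $163.35 + $3,282.50 = $3,445.85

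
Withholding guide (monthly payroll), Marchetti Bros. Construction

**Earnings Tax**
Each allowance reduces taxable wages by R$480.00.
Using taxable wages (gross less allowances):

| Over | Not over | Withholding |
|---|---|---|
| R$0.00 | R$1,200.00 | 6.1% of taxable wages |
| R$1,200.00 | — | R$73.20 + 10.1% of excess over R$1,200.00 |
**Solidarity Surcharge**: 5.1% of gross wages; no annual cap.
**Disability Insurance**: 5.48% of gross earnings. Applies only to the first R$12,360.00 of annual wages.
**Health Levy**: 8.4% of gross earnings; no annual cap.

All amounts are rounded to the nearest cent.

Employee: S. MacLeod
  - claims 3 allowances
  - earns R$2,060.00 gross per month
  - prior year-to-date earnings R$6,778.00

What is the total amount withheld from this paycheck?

Earnings Tax: taxable = R$2,060.00 − 3×R$480.00 = R$620.00
  6.1% × R$620.00 = R$37.82
Solidarity Surcharge: 5.1% × R$2,060.00 = R$105.06
Disability Insurance: 5.48% × R$2,060.00 = R$112.89
Health Levy: 8.4% × R$2,060.00 = R$173.04
Total: R$37.82 + R$105.06 + R$112.89 + R$173.04 = R$428.81

R$428.81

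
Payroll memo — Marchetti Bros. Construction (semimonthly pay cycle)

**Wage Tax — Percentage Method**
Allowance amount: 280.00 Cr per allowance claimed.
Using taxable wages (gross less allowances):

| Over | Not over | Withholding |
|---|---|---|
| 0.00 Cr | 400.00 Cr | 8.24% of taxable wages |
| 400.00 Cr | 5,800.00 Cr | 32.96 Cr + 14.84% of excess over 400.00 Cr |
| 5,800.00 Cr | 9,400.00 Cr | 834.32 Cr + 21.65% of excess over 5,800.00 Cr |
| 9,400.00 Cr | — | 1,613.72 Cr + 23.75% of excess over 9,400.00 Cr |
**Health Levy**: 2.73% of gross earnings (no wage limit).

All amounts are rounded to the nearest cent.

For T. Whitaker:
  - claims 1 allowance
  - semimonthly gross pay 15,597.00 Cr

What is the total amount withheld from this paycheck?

Wage Tax: taxable = 15,597.00 Cr − 1×280.00 Cr = 15,317.00 Cr
  1,613.72 Cr + 23.75% × (15,317.00 Cr − 9,400.00 Cr) = 1,613.72 Cr + 23.75% × 5,917.00 Cr = 3,019.01 Cr
Health Levy: 2.73% × 15,597.00 Cr = 425.80 Cr
Total: 3,019.01 Cr + 425.80 Cr = 3,444.81 Cr

3,444.81 Cr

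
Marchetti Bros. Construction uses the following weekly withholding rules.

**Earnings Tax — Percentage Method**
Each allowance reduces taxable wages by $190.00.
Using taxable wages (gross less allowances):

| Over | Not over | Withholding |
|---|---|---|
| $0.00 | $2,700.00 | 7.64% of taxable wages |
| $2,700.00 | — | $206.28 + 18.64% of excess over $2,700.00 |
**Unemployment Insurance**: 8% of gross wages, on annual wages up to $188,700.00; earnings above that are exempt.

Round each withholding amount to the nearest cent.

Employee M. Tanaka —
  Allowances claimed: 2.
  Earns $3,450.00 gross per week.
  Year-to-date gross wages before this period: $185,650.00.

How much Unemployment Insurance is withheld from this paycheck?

$244.00

Unemployment Insurance: cap $188,700.00 − YTD $185,650.00 = $3,050.00 subject; 8% × $3,050.00 = $244.00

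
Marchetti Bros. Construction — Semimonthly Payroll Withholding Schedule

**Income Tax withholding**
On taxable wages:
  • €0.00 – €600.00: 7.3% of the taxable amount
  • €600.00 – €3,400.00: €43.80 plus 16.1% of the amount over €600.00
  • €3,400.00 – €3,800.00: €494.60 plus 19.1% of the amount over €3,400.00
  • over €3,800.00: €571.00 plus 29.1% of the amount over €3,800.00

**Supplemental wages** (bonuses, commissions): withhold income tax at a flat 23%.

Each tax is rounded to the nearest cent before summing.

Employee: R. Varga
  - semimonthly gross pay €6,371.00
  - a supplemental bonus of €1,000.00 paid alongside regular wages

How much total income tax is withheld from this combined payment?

€1,549.16

Income Tax: taxable = €6,371.00
  €571.00 + 29.1% × (€6,371.00 − €3,800.00) = €571.00 + 29.1% × €2,571.00 = €1,319.16
Supplemental (23% flat on bonus): 23% × €1,000.00 = €230.00
Total income tax: €1,319.16 + €230.00 = €1,549.16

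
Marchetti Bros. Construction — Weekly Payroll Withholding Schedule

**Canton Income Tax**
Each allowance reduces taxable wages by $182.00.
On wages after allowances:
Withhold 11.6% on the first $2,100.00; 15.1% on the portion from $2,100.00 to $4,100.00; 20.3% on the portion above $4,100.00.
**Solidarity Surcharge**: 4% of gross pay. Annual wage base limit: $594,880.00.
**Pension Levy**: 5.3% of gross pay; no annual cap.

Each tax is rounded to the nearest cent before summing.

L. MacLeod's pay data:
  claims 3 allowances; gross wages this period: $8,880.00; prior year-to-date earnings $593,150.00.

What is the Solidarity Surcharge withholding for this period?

Solidarity Surcharge: cap $594,880.00 − YTD $593,150.00 = $1,730.00 subject; 4% × $1,730.00 = $69.20

$69.20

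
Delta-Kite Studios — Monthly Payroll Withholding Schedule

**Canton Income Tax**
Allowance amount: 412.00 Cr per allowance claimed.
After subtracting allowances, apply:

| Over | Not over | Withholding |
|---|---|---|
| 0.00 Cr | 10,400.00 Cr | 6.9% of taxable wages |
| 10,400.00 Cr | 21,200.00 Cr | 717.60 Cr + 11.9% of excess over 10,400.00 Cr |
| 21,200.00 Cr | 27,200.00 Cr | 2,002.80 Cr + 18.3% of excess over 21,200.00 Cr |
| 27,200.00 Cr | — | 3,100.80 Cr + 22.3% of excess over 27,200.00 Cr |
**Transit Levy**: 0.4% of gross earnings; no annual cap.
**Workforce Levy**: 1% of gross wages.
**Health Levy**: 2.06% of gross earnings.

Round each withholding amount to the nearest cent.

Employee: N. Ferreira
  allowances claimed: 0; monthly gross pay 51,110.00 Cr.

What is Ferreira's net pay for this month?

Canton Income Tax: taxable = 51,110.00 Cr
  3,100.80 Cr + 22.3% × (51,110.00 Cr − 27,200.00 Cr) = 3,100.80 Cr + 22.3% × 23,910.00 Cr = 8,432.73 Cr
Transit Levy: 0.4% × 51,110.00 Cr = 204.44 Cr
Workforce Levy: 1% × 51,110.00 Cr = 511.10 Cr
Health Levy: 2.06% × 51,110.00 Cr = 1,052.87 Cr
Total withheld: 8,432.73 Cr + 204.44 Cr + 511.10 Cr + 1,052.87 Cr = 10,201.14 Cr
Net pay: 51,110.00 Cr − 10,201.14 Cr = 40,908.86 Cr

40,908.86 Cr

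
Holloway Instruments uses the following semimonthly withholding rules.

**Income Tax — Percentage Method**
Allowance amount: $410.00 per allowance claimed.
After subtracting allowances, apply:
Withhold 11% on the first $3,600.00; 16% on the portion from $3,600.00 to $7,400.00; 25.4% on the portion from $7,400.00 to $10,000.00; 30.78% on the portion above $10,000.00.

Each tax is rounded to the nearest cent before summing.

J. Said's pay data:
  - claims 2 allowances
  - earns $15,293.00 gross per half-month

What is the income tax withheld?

$3,041.19

Income Tax: taxable = $15,293.00 − 2×$410.00 = $14,473.00
  $1,664.40 + 30.78% × ($14,473.00 − $10,000.00) = $1,664.40 + 30.78% × $4,473.00 = $3,041.19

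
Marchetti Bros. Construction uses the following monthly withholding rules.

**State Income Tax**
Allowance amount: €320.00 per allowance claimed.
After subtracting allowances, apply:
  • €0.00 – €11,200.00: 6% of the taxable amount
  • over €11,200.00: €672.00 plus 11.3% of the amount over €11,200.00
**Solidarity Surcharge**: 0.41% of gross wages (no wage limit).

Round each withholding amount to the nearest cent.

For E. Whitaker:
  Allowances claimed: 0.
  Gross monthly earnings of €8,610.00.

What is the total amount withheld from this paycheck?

State Income Tax: taxable = €8,610.00
  6% × €8,610.00 = €516.60
Solidarity Surcharge: 0.41% × €8,610.00 = €35.30
Total: €516.60 + €35.30 = €551.90

€551.90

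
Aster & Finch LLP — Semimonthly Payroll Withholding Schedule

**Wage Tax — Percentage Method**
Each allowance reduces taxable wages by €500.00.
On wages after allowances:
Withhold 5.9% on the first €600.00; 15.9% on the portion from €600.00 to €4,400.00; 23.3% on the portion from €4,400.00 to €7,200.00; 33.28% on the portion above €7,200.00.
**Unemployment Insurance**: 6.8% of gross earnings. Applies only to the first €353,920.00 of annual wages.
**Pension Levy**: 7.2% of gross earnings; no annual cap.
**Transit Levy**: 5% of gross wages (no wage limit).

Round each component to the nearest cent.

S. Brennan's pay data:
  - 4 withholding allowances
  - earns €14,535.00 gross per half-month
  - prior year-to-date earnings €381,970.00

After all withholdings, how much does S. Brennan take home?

Wage Tax: taxable = €14,535.00 − 4×€500.00 = €12,535.00
  €1,292.00 + 33.28% × (€12,535.00 − €7,200.00) = €1,292.00 + 33.28% × €5,335.00 = €3,067.49
Unemployment Insurance: YTD €381,970.00 ≥ cap €353,920.00 → €0.00
Pension Levy: 7.2% × €14,535.00 = €1,046.52
Transit Levy: 5% × €14,535.00 = €726.75
Total withheld: €3,067.49 + €0.00 + €1,046.52 + €726.75 = €4,840.76
Net pay: €14,535.00 − €4,840.76 = €9,694.24

€9,694.24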